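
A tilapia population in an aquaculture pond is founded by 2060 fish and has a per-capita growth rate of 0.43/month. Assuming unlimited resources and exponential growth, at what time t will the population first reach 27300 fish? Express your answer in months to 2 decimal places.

Set N₀·e^(rt) = 27300: e^(0.43·t) = 27300/2060 = 13.252.
0.43·t = ln(13.252) = 2.5842, so t = 2.5842/0.43 = 6.0097.

6.01 months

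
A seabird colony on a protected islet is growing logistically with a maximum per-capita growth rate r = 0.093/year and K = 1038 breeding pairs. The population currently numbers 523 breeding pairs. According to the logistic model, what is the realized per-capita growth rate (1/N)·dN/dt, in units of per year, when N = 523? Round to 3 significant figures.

0.0461 per year

(1/N)·dN/dt = r(1 − N/K) = 0.093 × (1 − 523/1038).
= 0.093 × 0.49615 = 0.046142.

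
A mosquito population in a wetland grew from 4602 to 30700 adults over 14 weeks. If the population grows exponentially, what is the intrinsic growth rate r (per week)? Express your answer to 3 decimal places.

0.136 per week

From N(t) = N₀·e^(rt): e^(r·14) = 30700/4602 = 6.671.
r·14 = ln(6.671) = 1.8978, so r = 1.8978/14 = 0.13556.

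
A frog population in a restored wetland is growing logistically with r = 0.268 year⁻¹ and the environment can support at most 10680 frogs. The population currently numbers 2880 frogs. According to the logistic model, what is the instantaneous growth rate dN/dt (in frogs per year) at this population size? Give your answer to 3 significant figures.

dN/dt = rN(1 − N/K) = 0.268 × 2880 × (1 − 2880/10680).
1 − 2880/10680 = 0.73034; dN/dt = 0.268 × 2880 × 0.73034 = 563.7.

564 frogs per year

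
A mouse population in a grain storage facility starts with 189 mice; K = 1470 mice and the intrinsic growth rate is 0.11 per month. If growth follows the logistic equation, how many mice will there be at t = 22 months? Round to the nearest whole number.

A = (K − N₀)/N₀ = (1470 − 189)/189 = 6.7778.
N(t) = K/(1 + A·e^(−rt)) = 1470/(1 + 6.7778×e^(−0.11×22)).
e^(−2.42) = 0.088922; denominator = 1 + 6.7778×0.088922 = 1.6027.
N = 1470/1.6027 = 917.207.

917 mice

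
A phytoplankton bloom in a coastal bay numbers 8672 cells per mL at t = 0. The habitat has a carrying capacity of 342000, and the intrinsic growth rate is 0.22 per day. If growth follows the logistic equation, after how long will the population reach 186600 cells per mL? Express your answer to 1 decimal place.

17.4 days

A = (K − N₀)/N₀ = (342000 − 8672)/8672 = 38.437.
Solve 342000/(1 + 38.437·e^(−0.22t)) = 186600: 1 + 38.437·e^(−0.22t) = 1.8328, so e^(−0.22t) = 0.0216664.
−0.22·t = ln(0.0216664) = -3.832, so t = 3.832/0.22 = 17.418.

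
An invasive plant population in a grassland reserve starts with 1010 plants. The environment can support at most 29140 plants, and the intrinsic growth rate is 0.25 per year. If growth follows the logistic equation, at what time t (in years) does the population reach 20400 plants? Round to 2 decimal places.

16.70 years

A = (K − N₀)/N₀ = (29140 − 1010)/1010 = 27.851.
Solve 29140/(1 + 27.851·e^(−0.25t)) = 20400: 1 + 27.851·e^(−0.25t) = 1.4284, so e^(−0.25t) = 0.0153827.
−0.25·t = ln(0.0153827) = -4.1745, so t = 4.1745/0.25 = 16.698.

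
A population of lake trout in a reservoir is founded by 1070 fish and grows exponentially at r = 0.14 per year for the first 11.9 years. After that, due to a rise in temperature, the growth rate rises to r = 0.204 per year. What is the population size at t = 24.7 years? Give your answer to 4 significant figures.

77080 fish

Phase 1: N(11.9) = 1070·e^(0.14×11.9) = 1070·e^1.666 = 5661.33.
Phase 2 runs for 24.7 − 11.9 = 12.8 years at r = 0.204.
N(24.7) = 5661.33·e^(0.204×12.8) = 5661.33·e^2.611 = 77081.1.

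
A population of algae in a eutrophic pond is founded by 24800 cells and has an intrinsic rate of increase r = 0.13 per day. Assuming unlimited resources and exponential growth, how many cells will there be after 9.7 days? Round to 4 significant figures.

N(t) = N₀·e^(rt) = 24800 × e^(0.13×9.7) = 24800 × e^1.261.
e^1.261 ≈ 3.5289, so N ≈ 24800 × 3.5289 = 87517.9.

87520 cells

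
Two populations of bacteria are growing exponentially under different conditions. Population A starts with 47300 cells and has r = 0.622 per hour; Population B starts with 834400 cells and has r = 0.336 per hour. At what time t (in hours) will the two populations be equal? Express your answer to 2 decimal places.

Set 47300·e^(0.622t) = 834400·e^(0.336t).
e^((0.622 − 0.336)t) = 834400/47300 → e^(0.286·t) = 17.641.
0.286·t = ln(17.641) = 2.8702, so t = 2.8702/0.286 = 10.036.

10.04 hours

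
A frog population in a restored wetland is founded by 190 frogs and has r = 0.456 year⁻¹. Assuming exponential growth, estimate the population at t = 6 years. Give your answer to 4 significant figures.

N(t) = N₀·e^(rt) = 190 × e^(0.456×6) = 190 × e^2.736.
e^2.736 ≈ 15.425, so N ≈ 190 × 15.425 = 2930.78.

2931 frogs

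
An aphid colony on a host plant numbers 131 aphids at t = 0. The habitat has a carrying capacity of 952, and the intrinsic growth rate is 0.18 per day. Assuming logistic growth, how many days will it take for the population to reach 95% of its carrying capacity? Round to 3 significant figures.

26.6 days

A = (K − N₀)/N₀ = (952 − 131)/131 = 6.2672.
Solve 952/(1 + 6.2672·e^(−0.18t)) = 904.4: 1 + 6.2672·e^(−0.18t) = 1.0526, so e^(−0.18t) = 0.00839797.
−0.18·t = ln(0.00839797) = -4.7798, so t = 4.7798/0.18 = 26.554.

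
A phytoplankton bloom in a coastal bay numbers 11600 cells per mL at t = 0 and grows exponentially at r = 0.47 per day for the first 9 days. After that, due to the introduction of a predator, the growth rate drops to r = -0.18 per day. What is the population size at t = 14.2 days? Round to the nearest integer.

312625 cells per mL

Phase 1: N(9) = 11600·e^(0.47×9) = 11600·e^4.23 = 797120.
Phase 2 runs for 14.2 − 9 = 5.2 days at r = -0.18.
N(14.2) = 797120·e^(-0.18×5.2) = 797120·e^-0.936 = 312625.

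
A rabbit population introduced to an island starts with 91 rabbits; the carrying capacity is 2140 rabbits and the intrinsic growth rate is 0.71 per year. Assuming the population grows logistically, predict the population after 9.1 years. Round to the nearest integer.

2067 rabbits

A = (K − N₀)/N₀ = (2140 − 91)/91 = 22.516.
N(t) = K/(1 + A·e^(−rt)) = 2140/(1 + 22.516×e^(−0.71×9.1)).
e^(−6.461) = 0.0015632; denominator = 1 + 22.516×0.0015632 = 1.0352.
N = 2140/1.0352 = 2067.24.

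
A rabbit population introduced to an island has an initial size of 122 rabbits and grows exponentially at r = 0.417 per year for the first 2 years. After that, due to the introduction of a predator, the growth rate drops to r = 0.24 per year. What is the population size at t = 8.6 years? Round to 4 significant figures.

1369 rabbits

Phase 1: N(2) = 122·e^(0.417×2) = 122·e^0.834 = 280.906.
Phase 2 runs for 8.6 − 2 = 6.6 years at r = 0.24.
N(8.6) = 280.906·e^(0.24×6.6) = 280.906·e^1.584 = 1369.25.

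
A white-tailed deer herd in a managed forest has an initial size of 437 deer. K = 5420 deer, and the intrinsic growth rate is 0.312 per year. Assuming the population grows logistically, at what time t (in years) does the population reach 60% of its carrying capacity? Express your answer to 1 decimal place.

A = (K − N₀)/N₀ = (5420 − 437)/437 = 11.403.
Solve 5420/(1 + 11.403·e^(−0.312t)) = 3252: 1 + 11.403·e^(−0.312t) = 1.6667, so e^(−0.312t) = 0.0584654.
−0.312·t = ln(0.0584654) = -2.8393, so t = 2.8393/0.312 = 9.1004.

9.1 years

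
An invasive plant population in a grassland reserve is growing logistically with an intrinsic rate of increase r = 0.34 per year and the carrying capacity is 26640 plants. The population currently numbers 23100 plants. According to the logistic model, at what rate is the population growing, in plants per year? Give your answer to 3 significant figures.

1040 plants per year

dN/dt = rN(1 − N/K) = 0.34 × 23100 × (1 − 23100/26640).
1 − 23100/26640 = 0.13288; dN/dt = 0.34 × 23100 × 0.13288 = 1043.7.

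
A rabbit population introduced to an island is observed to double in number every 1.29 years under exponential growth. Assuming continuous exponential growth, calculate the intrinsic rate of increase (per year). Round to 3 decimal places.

r = ln(2)/t_d = 0.6931/1.29 = 0.53732.

0.537 per year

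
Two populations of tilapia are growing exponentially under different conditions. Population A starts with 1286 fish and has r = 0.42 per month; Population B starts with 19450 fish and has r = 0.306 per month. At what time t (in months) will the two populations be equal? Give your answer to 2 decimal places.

23.83 months

Set 1286·e^(0.42t) = 19450·e^(0.306t).
e^((0.42 − 0.306)t) = 19450/1286 → e^(0.114·t) = 15.124.
0.114·t = ln(15.124) = 2.7163, so t = 2.7163/0.114 = 23.827.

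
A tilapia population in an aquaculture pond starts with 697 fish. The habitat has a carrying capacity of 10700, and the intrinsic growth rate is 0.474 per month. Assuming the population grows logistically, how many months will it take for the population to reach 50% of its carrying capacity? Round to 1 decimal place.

5.6 months

A = (K − N₀)/N₀ = (10700 − 697)/697 = 14.352.
Solve 10700/(1 + 14.352·e^(−0.474t)) = 5350: 1 + 14.352·e^(−0.474t) = 2, so e^(−0.474t) = 0.0696791.
−0.474·t = ln(0.0696791) = -2.6639, so t = 2.6639/0.474 = 5.6199.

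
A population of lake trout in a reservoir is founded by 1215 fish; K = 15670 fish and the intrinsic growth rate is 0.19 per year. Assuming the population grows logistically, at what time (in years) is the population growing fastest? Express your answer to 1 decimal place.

13.0 years

Logistic growth is fastest at N = K/2 = 7835.
A = (K − N₀)/N₀ = 11.897. Set K/(1 + A·e^(−rt)) = K/2 → A·e^(−rt) = 1.
e^(−0.19t) = 1/11.897 = 0.084054, so t = ln(11.897)/0.19 = 2.4763/0.19 = 13.033.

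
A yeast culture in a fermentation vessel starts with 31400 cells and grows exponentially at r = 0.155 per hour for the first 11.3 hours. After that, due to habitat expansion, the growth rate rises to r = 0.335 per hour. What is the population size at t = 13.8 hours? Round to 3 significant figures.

Phase 1: N(11.3) = 31400·e^(0.155×11.3) = 31400·e^1.752 = 180966.
Phase 2 runs for 13.8 − 11.3 = 2.5 hours at r = 0.335.
N(13.8) = 180966·e^(0.335×2.5) = 180966·e^0.8375 = 418136.

418000 cells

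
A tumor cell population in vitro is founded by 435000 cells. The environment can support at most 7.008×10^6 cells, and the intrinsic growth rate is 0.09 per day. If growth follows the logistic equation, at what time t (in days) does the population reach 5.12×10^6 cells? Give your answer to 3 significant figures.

41.3 days

A = (K − N₀)/N₀ = (7.008×10^6 − 435000)/435000 = 15.11.
Solve 7.008×10^6/(1 + 15.11·e^(−0.09t)) = 5.12×10^6: 1 + 15.11·e^(−0.09t) = 1.3687, so e^(−0.09t) = 0.0244038.
−0.09·t = ln(0.0244038) = -3.713, so t = 3.713/0.09 = 41.256.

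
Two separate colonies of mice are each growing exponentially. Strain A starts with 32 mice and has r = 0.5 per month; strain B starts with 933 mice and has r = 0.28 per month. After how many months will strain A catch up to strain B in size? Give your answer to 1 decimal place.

15.3 months

Set 32·e^(0.5t) = 933·e^(0.28t).
e^((0.5 − 0.28)t) = 933/32 → e^(0.22·t) = 29.156.
0.22·t = ln(29.156) = 3.3727, so t = 3.3727/0.22 = 15.33.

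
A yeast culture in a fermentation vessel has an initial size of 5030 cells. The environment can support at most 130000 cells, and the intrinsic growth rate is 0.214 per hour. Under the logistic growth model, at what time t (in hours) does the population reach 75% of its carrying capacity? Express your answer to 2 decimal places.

20.15 hours

A = (K − N₀)/N₀ = (130000 − 5030)/5030 = 24.845.
Solve 130000/(1 + 24.845·e^(−0.214t)) = 97500: 1 + 24.845·e^(−0.214t) = 1.3333, so e^(−0.214t) = 0.0134166.
−0.214·t = ln(0.0134166) = -4.3113, so t = 4.3113/0.214 = 20.146.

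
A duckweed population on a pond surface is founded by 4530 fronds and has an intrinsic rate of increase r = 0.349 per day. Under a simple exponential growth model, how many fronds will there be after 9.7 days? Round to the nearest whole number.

N(t) = N₀·e^(rt) = 4530 × e^(0.349×9.7) = 4530 × e^3.385.
e^3.385 ≈ 29.527, so N ≈ 4530 × 29.527 = 133757.

133757 fronds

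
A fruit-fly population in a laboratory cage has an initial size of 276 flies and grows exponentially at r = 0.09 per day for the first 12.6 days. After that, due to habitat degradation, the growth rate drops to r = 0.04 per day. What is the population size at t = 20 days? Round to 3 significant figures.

Phase 1: N(12.6) = 276·e^(0.09×12.6) = 276·e^1.134 = 857.826.
Phase 2 runs for 20 − 12.6 = 7.4 days at r = 0.04.
N(20) = 857.826·e^(0.04×7.4) = 857.826·e^0.296 = 1153.32.

1150 flies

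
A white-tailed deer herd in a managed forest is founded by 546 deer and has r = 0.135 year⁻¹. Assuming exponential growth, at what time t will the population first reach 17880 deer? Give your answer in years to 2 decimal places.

25.84 years

Set N₀·e^(rt) = 17880: e^(0.135·t) = 17880/546 = 32.747.
0.135·t = ln(32.747) = 3.4888, so t = 3.4888/0.135 = 25.843.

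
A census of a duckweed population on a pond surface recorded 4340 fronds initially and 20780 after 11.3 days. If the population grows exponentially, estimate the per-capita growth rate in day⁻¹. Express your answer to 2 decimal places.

0.14 per day

From N(t) = N₀·e^(rt): e^(r·11.3) = 20780/4340 = 4.788.
r·11.3 = ln(4.788) = 1.5661, so r = 1.5661/11.3 = 0.13859.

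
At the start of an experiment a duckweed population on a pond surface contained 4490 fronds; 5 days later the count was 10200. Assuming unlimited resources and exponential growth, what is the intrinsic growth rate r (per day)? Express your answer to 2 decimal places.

0.16 per day

From N(t) = N₀·e^(rt): e^(r·5) = 10200/4490 = 2.2717.
r·5 = ln(2.2717) = 0.82054, so r = 0.82054/5 = 0.16411.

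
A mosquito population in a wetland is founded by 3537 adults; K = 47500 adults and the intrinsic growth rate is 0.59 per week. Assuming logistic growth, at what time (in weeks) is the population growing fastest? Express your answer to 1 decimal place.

4.3 weeks

Logistic growth is fastest at N = K/2 = 23750.
A = (K − N₀)/N₀ = 12.429. Set K/(1 + A·e^(−rt)) = K/2 → A·e^(−rt) = 1.
e^(−0.59t) = 1/12.429 = 0.080454, so t = ln(12.429)/0.59 = 2.5201/0.59 = 4.2713.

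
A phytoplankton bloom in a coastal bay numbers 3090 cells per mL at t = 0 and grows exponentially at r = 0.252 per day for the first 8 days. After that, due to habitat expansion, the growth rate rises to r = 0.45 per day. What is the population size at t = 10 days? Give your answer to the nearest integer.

57064 cells per mL

Phase 1: N(8) = 3090·e^(0.252×8) = 3090·e^2.016 = 23200.4.
Phase 2 runs for 10 − 8 = 2 days at r = 0.45.
N(10) = 23200.4·e^(0.45×2) = 23200.4·e^0.9 = 57063.9.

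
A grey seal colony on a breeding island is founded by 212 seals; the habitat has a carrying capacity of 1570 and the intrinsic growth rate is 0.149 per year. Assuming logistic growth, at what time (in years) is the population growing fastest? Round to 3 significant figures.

Logistic growth is fastest at N = K/2 = 785.
A = (K − N₀)/N₀ = 6.4057. Set K/(1 + A·e^(−rt)) = K/2 → A·e^(−rt) = 1.
e^(−0.149t) = 1/6.4057 = 0.156112, so t = ln(6.4057)/0.149 = 1.8572/0.149 = 12.464.

12.5 years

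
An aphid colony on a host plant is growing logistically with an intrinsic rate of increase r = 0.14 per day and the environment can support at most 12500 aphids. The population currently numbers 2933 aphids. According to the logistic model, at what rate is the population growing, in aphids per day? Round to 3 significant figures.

314 aphids per day

dN/dt = rN(1 − N/K) = 0.14 × 2933 × (1 − 2933/12500).
1 − 2933/12500 = 0.76536; dN/dt = 0.14 × 2933 × 0.76536 = 314.27.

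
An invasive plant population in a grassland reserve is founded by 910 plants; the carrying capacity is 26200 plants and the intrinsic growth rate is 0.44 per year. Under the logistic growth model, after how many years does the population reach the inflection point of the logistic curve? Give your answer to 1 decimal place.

Logistic growth is fastest at N = K/2 = 13100.
A = (K − N₀)/N₀ = 27.791. Set K/(1 + A·e^(−rt)) = K/2 → A·e^(−rt) = 1.
e^(−0.44t) = 1/27.791 = 0.0359826, so t = ln(27.791)/0.44 = 3.3247/0.44 = 7.5562.

7.6 years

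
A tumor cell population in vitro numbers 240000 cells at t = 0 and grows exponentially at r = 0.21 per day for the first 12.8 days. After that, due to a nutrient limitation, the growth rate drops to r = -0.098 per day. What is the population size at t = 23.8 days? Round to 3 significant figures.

1200000 cells

Phase 1: N(12.8) = 240000·e^(0.21×12.8) = 240000·e^2.688 = 3.528538×10^6.
Phase 2 runs for 23.8 − 12.8 = 11 days at r = -0.098.
N(23.8) = 3.528538×10^6·e^(-0.098×11) = 3.528538×10^6·e^-1.078 = 1.200675×10^6.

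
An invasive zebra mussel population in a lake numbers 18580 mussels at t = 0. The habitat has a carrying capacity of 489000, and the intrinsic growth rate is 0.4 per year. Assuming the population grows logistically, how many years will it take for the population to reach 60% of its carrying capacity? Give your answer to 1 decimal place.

A = (K − N₀)/N₀ = (489000 − 18580)/18580 = 25.319.
Solve 489000/(1 + 25.319·e^(−0.4t)) = 293400: 1 + 25.319·e^(−0.4t) = 1.6667, so e^(−0.4t) = 0.0263311.
−0.4·t = ln(0.0263311) = -3.637, so t = 3.637/0.4 = 9.0925.

9.1 years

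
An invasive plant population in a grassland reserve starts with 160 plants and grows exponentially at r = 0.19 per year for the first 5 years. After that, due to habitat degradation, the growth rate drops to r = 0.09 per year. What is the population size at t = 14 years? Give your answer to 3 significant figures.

930 plants

Phase 1: N(5) = 160·e^(0.19×5) = 160·e^0.95 = 413.714.
Phase 2 runs for 14 − 5 = 9 years at r = 0.09.
N(14) = 413.714·e^(0.09×9) = 413.714·e^0.81 = 929.99.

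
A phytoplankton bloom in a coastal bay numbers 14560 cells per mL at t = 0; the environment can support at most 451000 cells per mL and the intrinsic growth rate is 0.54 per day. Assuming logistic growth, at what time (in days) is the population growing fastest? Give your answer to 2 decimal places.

Logistic growth is fastest at N = K/2 = 225500.
A = (K − N₀)/N₀ = 29.975. Set K/(1 + A·e^(−rt)) = K/2 → A·e^(−rt) = 1.
e^(−0.54t) = 1/29.975 = 0.0333608, so t = ln(29.975)/0.54 = 3.4004/0.54 = 6.297.

6.30 days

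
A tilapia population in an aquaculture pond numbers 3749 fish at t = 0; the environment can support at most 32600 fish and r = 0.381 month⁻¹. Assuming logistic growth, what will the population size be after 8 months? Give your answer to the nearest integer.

23880 fish

A = (K − N₀)/N₀ = (32600 − 3749)/3749 = 7.6957.
N(t) = K/(1 + A·e^(−rt)) = 32600/(1 + 7.6957×e^(−0.381×8)).
e^(−3.048) = 0.047454; denominator = 1 + 7.6957×0.047454 = 1.3652.
N = 32600/1.3652 = 23879.5.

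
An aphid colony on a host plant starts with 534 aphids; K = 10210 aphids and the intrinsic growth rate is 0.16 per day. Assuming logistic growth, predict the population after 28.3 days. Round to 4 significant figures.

A = (K − N₀)/N₀ = (10210 − 534)/534 = 18.12.
N(t) = K/(1 + A·e^(−rt)) = 10210/(1 + 18.12×e^(−0.16×28.3)).
e^(−4.528) = 0.010802; denominator = 1 + 18.12×0.010802 = 1.1957.
N = 10210/1.1957 = 8538.68.

8539 aphids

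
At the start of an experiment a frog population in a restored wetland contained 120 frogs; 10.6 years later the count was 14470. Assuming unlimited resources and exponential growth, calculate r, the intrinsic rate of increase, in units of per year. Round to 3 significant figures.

0.452 per year

From N(t) = N₀·e^(rt): e^(r·10.6) = 14470/120 = 120.58.
r·10.6 = ln(120.58) = 4.7923, so r = 4.7923/10.6 = 0.45211.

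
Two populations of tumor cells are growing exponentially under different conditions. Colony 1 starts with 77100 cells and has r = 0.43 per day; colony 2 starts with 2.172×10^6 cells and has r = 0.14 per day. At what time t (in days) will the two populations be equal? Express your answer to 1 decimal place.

11.5 days

Set 77100·e^(0.43t) = 2.172×10^6·e^(0.14t).
e^((0.43 − 0.14)t) = 2.172×10^6/77100 → e^(0.29·t) = 28.171.
0.29·t = ln(28.171) = 3.3383, so t = 3.3383/0.29 = 11.511.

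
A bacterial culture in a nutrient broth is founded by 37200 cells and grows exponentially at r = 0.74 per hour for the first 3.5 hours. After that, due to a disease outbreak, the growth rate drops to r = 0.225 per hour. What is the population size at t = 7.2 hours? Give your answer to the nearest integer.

1140029 cells

Phase 1: N(3.5) = 37200·e^(0.74×3.5) = 37200·e^2.59 = 495868.
Phase 2 runs for 7.2 − 3.5 = 3.7 hours at r = 0.225.
N(7.2) = 495868·e^(0.225×3.7) = 495868·e^0.8325 = 1.140029×10^6.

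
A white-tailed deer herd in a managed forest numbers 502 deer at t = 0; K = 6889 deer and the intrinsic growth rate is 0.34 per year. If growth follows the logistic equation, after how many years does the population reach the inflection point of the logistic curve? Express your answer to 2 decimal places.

Logistic growth is fastest at N = K/2 = 3444.5.
A = (K − N₀)/N₀ = 12.723. Set K/(1 + A·e^(−rt)) = K/2 → A·e^(−rt) = 1.
e^(−0.34t) = 1/12.723 = 0.0785972, so t = ln(12.723)/0.34 = 2.5434/0.34 = 7.4806.

7.48 years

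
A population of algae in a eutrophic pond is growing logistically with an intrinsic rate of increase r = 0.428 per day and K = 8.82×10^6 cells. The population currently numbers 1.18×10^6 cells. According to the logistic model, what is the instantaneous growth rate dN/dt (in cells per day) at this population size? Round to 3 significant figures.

437000 cells per day

dN/dt = rN(1 − N/K) = 0.428 × 1.18×10^6 × (1 − 1.18×10^6/8.82×10^6).
1 − 1.18×10^6/8.82×10^6 = 0.86621; dN/dt = 0.428 × 1.18×10^6 × 0.86621 = 4.37472×10^5.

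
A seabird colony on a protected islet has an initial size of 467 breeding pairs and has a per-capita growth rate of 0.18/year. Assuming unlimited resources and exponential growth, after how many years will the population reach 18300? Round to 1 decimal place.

20.4 years

Set N₀·e^(rt) = 18300: e^(0.18·t) = 18300/467 = 39.186.
0.18·t = ln(39.186) = 3.6683, so t = 3.6683/0.18 = 20.38.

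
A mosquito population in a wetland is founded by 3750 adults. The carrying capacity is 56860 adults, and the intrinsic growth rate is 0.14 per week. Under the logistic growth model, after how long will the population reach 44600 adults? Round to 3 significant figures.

A = (K − N₀)/N₀ = (56860 − 3750)/3750 = 14.163.
Solve 56860/(1 + 14.163·e^(−0.14t)) = 44600: 1 + 14.163·e^(−0.14t) = 1.2749, so e^(−0.14t) = 0.0194093.
−0.14·t = ln(0.0194093) = -3.942, so t = 3.942/0.14 = 28.157.

28.2 weeks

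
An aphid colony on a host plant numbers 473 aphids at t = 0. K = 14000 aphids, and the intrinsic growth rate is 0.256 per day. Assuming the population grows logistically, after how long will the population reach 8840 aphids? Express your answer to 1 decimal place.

15.2 days

A = (K − N₀)/N₀ = (14000 − 473)/473 = 28.598.
Solve 14000/(1 + 28.598·e^(−0.256t)) = 8840: 1 + 28.598·e^(−0.256t) = 1.5837, so e^(−0.256t) = 0.0204107.
−0.256·t = ln(0.0204107) = -3.8917, so t = 3.8917/0.256 = 15.202.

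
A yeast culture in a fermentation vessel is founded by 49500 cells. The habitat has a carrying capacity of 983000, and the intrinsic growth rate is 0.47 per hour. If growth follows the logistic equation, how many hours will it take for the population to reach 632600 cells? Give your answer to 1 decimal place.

7.5 hours

A = (K − N₀)/N₀ = (983000 − 49500)/49500 = 18.859.
Solve 983000/(1 + 18.859·e^(−0.47t)) = 632600: 1 + 18.859·e^(−0.47t) = 1.5539, so e^(−0.47t) = 0.0293715.
−0.47·t = ln(0.0293715) = -3.5277, so t = 3.5277/0.47 = 7.5058.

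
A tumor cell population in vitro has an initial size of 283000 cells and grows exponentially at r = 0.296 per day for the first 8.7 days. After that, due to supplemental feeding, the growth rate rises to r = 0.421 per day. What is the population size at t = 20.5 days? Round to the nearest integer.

534157970 cells

Phase 1: N(8.7) = 283000·e^(0.296×8.7) = 283000·e^2.575 = 3.716906×10^6.
Phase 2 runs for 20.5 − 8.7 = 11.8 days at r = 0.421.
N(20.5) = 3.716906×10^6·e^(0.421×11.8) = 3.716906×10^6·e^4.968 = 5.34158×10^8.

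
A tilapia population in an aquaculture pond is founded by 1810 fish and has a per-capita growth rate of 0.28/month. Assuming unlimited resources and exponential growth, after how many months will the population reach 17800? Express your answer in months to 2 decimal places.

Set N₀·e^(rt) = 17800: e^(0.28·t) = 17800/1810 = 9.8343.
0.28·t = ln(9.8343) = 2.2859, so t = 2.2859/0.28 = 8.1638.

8.16 months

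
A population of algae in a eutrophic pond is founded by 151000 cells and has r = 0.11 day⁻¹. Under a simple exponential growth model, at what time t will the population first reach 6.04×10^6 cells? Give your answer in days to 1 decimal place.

Set N₀·e^(rt) = 6.04×10^6: e^(0.11·t) = 6.04×10^6/151000 = 40.
0.11·t = ln(40) = 3.6889, so t = 3.6889/0.11 = 33.535.

33.5 days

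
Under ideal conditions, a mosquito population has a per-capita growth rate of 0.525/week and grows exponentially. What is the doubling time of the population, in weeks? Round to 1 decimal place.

Doubling time t_d = ln(2)/r = 0.6931/0.525 = 1.3203.

1.3 weeks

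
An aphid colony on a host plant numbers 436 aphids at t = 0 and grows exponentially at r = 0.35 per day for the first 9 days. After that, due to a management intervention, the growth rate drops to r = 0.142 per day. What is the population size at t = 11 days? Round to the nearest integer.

Phase 1: N(9) = 436·e^(0.35×9) = 436·e^3.15 = 10174.5.
Phase 2 runs for 11 − 9 = 2 days at r = 0.142.
N(11) = 10174.5·e^(0.142×2) = 10174.5·e^0.284 = 13516.2.

13516 aphids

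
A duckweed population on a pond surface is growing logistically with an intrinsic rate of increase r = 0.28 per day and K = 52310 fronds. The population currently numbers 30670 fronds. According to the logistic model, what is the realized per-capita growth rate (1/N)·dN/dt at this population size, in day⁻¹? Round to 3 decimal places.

(1/N)·dN/dt = r(1 − N/K) = 0.28 × (1 − 30670/52310).
= 0.28 × 0.41369 = 0.11583.

0.116 per day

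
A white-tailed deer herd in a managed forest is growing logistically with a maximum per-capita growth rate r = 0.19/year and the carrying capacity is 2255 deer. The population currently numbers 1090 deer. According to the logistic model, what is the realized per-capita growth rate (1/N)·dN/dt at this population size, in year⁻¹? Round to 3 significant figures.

(1/N)·dN/dt = r(1 − N/K) = 0.19 × (1 − 1090/2255).
= 0.19 × 0.51663 = 0.09816.

0.0982 per year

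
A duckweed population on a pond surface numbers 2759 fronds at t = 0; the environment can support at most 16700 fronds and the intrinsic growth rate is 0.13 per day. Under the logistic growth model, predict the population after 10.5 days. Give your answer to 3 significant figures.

A = (K − N₀)/N₀ = (16700 − 2759)/2759 = 5.0529.
N(t) = K/(1 + A·e^(−rt)) = 16700/(1 + 5.0529×e^(−0.13×10.5)).
e^(−1.365) = 0.25538; denominator = 1 + 5.0529×0.25538 = 2.2904.
N = 16700/2.2904 = 7291.25.

7290 fronds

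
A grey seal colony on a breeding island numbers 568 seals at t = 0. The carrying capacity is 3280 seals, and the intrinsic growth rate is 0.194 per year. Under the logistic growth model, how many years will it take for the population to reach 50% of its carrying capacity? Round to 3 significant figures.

8.06 years

A = (K − N₀)/N₀ = (3280 − 568)/568 = 4.7746.
Solve 3280/(1 + 4.7746·e^(−0.194t)) = 1640: 1 + 4.7746·e^(−0.194t) = 2, so e^(−0.194t) = 0.20944.
−0.194·t = ln(0.20944) = -1.5633, so t = 1.5633/0.194 = 8.0584.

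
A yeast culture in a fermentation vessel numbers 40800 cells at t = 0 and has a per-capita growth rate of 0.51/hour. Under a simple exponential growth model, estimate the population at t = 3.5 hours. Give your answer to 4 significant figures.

N(t) = N₀·e^(rt) = 40800 × e^(0.51×3.5) = 40800 × e^1.785.
e^1.785 ≈ 5.9596, so N ≈ 40800 × 5.9596 = 243151.

243200 cells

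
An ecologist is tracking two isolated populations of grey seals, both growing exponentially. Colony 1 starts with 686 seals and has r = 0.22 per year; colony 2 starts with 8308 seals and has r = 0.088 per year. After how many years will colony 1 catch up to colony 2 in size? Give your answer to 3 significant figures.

18.9 years

Set 686·e^(0.22t) = 8308·e^(0.088t).
e^((0.22 − 0.088)t) = 8308/686 → e^(0.132·t) = 12.111.
0.132·t = ln(12.111) = 2.4941, so t = 2.4941/0.132 = 18.895.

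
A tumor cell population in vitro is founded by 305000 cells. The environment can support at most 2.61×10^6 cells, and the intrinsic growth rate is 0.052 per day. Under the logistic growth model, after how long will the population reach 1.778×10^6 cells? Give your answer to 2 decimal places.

53.50 days

A = (K − N₀)/N₀ = (2.61×10^6 − 305000)/305000 = 7.5574.
Solve 2.61×10^6/(1 + 7.5574·e^(−0.052t)) = 1.778×10^6: 1 + 7.5574·e^(−0.052t) = 1.4679, so e^(−0.052t) = 0.0619185.
−0.052·t = ln(0.0619185) = -2.7819, so t = 2.7819/0.052 = 53.499.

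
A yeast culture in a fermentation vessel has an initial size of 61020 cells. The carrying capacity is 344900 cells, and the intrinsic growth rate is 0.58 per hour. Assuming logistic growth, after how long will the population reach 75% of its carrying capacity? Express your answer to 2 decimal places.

4.54 hours

A = (K − N₀)/N₀ = (344900 − 61020)/61020 = 4.6522.
Solve 344900/(1 + 4.6522·e^(−0.58t)) = 258675: 1 + 4.6522·e^(−0.58t) = 1.3333, so e^(−0.58t) = 0.07165.
−0.58·t = ln(0.07165) = -2.636, so t = 2.636/0.58 = 4.5448.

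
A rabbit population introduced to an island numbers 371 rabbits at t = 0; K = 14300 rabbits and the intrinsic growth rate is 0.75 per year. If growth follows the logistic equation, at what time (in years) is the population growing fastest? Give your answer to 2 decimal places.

Logistic growth is fastest at N = K/2 = 7150.
A = (K − N₀)/N₀ = 37.544. Set K/(1 + A·e^(−rt)) = K/2 → A·e^(−rt) = 1.
e^(−0.75t) = 1/37.544 = 0.0266351, so t = ln(37.544)/0.75 = 3.6255/0.75 = 4.834.

4.83 years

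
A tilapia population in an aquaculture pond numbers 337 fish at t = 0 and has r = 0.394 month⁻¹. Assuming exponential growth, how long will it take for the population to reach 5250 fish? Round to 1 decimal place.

7.0 months

Set N₀·e^(rt) = 5250: e^(0.394·t) = 5250/337 = 15.579.
0.394·t = ln(15.579) = 2.7459, so t = 2.7459/0.394 = 6.9693.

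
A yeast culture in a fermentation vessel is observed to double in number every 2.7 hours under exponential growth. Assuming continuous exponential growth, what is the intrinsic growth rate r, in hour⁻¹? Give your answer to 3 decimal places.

0.257 per hour

r = ln(2)/t_d = 0.6931/2.7 = 0.25672.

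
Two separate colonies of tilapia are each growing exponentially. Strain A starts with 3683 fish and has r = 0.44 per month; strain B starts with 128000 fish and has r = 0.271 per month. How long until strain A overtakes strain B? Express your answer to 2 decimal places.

Set 3683·e^(0.44t) = 128000·e^(0.271t).
e^((0.44 − 0.271)t) = 128000/3683 → e^(0.169·t) = 34.754.
0.169·t = ln(34.754) = 3.5483, so t = 3.5483/0.169 = 20.996.

21.00 months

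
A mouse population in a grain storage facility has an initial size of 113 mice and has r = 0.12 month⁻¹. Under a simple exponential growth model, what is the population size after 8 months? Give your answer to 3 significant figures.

N(t) = N₀·e^(rt) = 113 × e^(0.12×8) = 113 × e^0.96.
e^0.96 ≈ 2.6117, so N ≈ 113 × 2.6117 = 295.122.

295 mice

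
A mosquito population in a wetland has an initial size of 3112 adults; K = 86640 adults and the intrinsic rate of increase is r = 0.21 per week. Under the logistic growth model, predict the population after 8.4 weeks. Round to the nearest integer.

15473 adults

A = (K − N₀)/N₀ = (86640 − 3112)/3112 = 26.841.
N(t) = K/(1 + A·e^(−rt)) = 86640/(1 + 26.841×e^(−0.21×8.4)).
e^(−1.764) = 0.17136; denominator = 1 + 26.841×0.17136 = 5.5994.
N = 86640/5.5994 = 15473.2.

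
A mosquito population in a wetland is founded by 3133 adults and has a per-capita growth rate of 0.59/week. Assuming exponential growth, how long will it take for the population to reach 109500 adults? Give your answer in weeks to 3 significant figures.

Set N₀·e^(rt) = 109500: e^(0.59·t) = 109500/3133 = 34.951.
0.59·t = ln(34.951) = 3.5539, so t = 3.5539/0.59 = 6.0236.

6.02 weeks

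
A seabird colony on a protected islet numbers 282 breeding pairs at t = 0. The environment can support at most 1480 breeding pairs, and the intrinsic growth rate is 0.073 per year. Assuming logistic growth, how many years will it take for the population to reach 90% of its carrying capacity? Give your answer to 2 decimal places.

A = (K − N₀)/N₀ = (1480 − 282)/282 = 4.2482.
Solve 1480/(1 + 4.2482·e^(−0.073t)) = 1332: 1 + 4.2482·e^(−0.073t) = 1.1111, so e^(−0.073t) = 0.0261547.
−0.073·t = ln(0.0261547) = -3.6437, so t = 3.6437/0.073 = 49.914.

49.91 years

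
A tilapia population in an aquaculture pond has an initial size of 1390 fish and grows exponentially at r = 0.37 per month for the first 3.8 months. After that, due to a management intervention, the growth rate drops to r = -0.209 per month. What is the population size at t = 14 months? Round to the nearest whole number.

673 fish

Phase 1: N(3.8) = 1390·e^(0.37×3.8) = 1390·e^1.406 = 5670.65.
Phase 2 runs for 14 − 3.8 = 10.2 months at r = -0.209.
N(14) = 5670.65·e^(-0.209×10.2) = 5670.65·e^-2.132 = 672.673.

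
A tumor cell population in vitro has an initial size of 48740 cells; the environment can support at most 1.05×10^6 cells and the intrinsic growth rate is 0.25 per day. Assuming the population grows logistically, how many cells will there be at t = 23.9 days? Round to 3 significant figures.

998000 cells

A = (K − N₀)/N₀ = (1.05×10^6 − 48740)/48740 = 20.543.
N(t) = K/(1 + A·e^(−rt)) = 1.05×10^6/(1 + 20.543×e^(−0.25×23.9)).
e^(−5.975) = 0.0025415; denominator = 1 + 20.543×0.0025415 = 1.0522.
N = 1.05×10^6/1.0522 = 997900.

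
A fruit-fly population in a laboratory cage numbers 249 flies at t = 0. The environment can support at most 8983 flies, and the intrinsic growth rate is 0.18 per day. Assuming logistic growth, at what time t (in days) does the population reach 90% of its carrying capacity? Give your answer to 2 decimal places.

31.97 days

A = (K − N₀)/N₀ = (8983 − 249)/249 = 35.076.
Solve 8983/(1 + 35.076·e^(−0.18t)) = 8084.7: 1 + 35.076·e^(−0.18t) = 1.1111, so e^(−0.18t) = 0.0031677.
−0.18·t = ln(0.0031677) = -5.7548, so t = 5.7548/0.18 = 31.971.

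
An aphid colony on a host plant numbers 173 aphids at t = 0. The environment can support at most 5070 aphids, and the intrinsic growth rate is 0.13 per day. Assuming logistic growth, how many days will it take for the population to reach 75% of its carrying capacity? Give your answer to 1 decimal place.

A = (K − N₀)/N₀ = (5070 − 173)/173 = 28.306.
Solve 5070/(1 + 28.306·e^(−0.13t)) = 3802.5: 1 + 28.306·e^(−0.13t) = 1.3333, so e^(−0.13t) = 0.0117759.
−0.13·t = ln(0.0117759) = -4.4417, so t = 4.4417/0.13 = 34.167.

34.2 days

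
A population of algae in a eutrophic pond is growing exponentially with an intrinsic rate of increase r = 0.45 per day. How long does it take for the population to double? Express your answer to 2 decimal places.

1.54 days

Doubling time t_d = ln(2)/r = 0.6931/0.45 = 1.5403.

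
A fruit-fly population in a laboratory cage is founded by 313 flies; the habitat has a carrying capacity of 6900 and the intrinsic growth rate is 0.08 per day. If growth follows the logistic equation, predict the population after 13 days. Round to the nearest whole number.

A = (K − N₀)/N₀ = (6900 − 313)/313 = 21.045.
N(t) = K/(1 + A·e^(−rt)) = 6900/(1 + 21.045×e^(−0.08×13)).
e^(−1.04) = 0.35345; denominator = 1 + 21.045×0.35345 = 8.4384.
N = 6900/8.4384 = 817.695.

818 flies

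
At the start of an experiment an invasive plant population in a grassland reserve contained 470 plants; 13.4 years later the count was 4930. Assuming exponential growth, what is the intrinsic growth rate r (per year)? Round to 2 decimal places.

From N(t) = N₀·e^(rt): e^(r·13.4) = 4930/470 = 10.489.
r·13.4 = ln(10.489) = 2.3504, so r = 2.3504/13.4 = 0.1754.

0.18 per year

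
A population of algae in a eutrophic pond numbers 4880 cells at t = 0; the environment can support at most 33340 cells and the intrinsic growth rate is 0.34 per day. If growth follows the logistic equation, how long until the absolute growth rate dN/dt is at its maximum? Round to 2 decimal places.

Logistic growth is fastest at N = K/2 = 16670.
A = (K − N₀)/N₀ = 5.832. Set K/(1 + A·e^(−rt)) = K/2 → A·e^(−rt) = 1.
e^(−0.34t) = 1/5.832 = 0.171469, so t = ln(5.832)/0.34 = 1.7634/0.34 = 5.1863.

5.19 days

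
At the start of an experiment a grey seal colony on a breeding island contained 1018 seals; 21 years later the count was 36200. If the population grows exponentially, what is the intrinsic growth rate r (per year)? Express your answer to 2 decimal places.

0.17 per year

From N(t) = N₀·e^(rt): e^(r·21) = 36200/1018 = 35.56.
r·21 = ln(35.56) = 3.5712, so r = 3.5712/21 = 0.17006.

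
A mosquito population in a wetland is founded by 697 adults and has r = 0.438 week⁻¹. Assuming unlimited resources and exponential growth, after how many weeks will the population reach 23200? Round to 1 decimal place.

Set N₀·e^(rt) = 23200: e^(0.438·t) = 23200/697 = 33.286.
0.438·t = ln(33.286) = 3.5051, so t = 3.5051/0.438 = 8.0026.

8.0 weeks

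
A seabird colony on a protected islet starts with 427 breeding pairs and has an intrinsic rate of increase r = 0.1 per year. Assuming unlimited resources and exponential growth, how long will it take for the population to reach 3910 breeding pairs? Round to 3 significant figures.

22.1 years

Set N₀·e^(rt) = 3910: e^(0.1·t) = 3910/427 = 9.1569.
0.1·t = ln(9.1569) = 2.2145, so t = 2.2145/0.1 = 22.145.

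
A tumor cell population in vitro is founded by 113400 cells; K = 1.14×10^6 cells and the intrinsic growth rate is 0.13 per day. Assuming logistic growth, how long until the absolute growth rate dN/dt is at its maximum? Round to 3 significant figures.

Logistic growth is fastest at N = K/2 = 570000.
A = (K − N₀)/N₀ = 9.0529. Set K/(1 + A·e^(−rt)) = K/2 → A·e^(−rt) = 1.
e^(−0.13t) = 1/9.0529 = 0.110462, so t = ln(9.0529)/0.13 = 2.2031/0.13 = 16.947.

16.9 days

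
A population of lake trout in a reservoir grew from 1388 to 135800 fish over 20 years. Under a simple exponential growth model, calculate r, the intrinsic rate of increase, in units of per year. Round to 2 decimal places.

0.23 per year

From N(t) = N₀·e^(rt): e^(r·20) = 135800/1388 = 97.839.
r·20 = ln(97.839) = 4.5833, so r = 4.5833/20 = 0.22917.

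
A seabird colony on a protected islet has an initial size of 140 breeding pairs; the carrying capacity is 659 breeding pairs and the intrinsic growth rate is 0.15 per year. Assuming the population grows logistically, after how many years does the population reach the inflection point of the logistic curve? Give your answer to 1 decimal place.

Logistic growth is fastest at N = K/2 = 329.5.
A = (K − N₀)/N₀ = 3.7071. Set K/(1 + A·e^(−rt)) = K/2 → A·e^(−rt) = 1.
e^(−0.15t) = 1/3.7071 = 0.26975, so t = ln(3.7071)/0.15 = 1.3103/0.15 = 8.7351.

8.7 years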